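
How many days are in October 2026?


October 2026

31 days


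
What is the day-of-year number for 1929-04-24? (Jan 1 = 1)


Date: April 24, 1929
Days in months 1 through 3: 90
Plus 24 days in April

Day of year: 114


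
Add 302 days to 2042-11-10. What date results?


Start: 2042-11-10, add 302 days
November 2042 has 30 days: 30 - 10 = 20 days to November 30 -> 282 left
December 2042 has 31 days -> 251 left
January 2043 has 31 days -> 220 left
February 2043 has 28 days -> 192 left
March 2043 has 31 days -> 161 left
April 2043 has 30 days -> 131 left
May 2043 has 31 days -> 100 left
June 2043 has 30 days -> 70 left
July 2043 has 31 days -> 39 left
August 2043 has 31 days -> 8 left
September 2043: 8 <= 30 -> lands on September 8

Result: 2043-09-08


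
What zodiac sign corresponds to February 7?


Date: February 7
Conventional tropical zodiac dates: Aquarius from January 20 onward; Pisces starts February 19
February 7 falls within the Aquarius range

Aquarius


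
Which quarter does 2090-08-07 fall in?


Month: August (month 8)
Q1: Jan-Mar, Q2: Apr-Jun, Q3: Jul-Sep, Q4: Oct-Dec

Q3


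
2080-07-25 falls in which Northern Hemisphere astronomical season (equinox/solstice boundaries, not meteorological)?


Date: July 25
Astronomical Summer (approx.; exact equinox/solstice day varies by year): June 21 to September 21
July 25 falls within the Summer window

Summer


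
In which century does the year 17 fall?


Century = (year - 1) // 100 + 1
= (17 - 1) // 100 + 1
= 16 // 100 + 1
= 0 + 1

1st century


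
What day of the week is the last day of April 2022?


April 2022 has 30 days
Anchor: Jan 1, 2022. With p = 2022 - 1 = 2021: (p + p//4 - p//100 + p//400) mod 7 = (2021 + 505 - 20 + 5) mod 7 = 2511 mod 7 = 5 -> Saturday (Mon=0 ... Sun=6)
Days before April (Jan-Mar): 90; April 1 index = (5 + 90) mod 7 = 4 -> Friday
Last day offset: 30 - 1 = 29 days
Weekday index = (4 + 29) mod 7 = 5

Saturday, April 30


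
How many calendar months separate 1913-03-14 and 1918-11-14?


From March 1913 to November 1918
5 years * 12 = 60 months, plus 8 months = 68

68 months


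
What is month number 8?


Month 8 of 12

August


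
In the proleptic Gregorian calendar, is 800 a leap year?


Gregorian leap year rule: divisible by 4, but not by 100, unless also by 400.
800 is divisible by 400 -> leap year

Yes


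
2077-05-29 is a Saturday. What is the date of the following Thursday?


Current: Saturday
Target: Thursday
Days ahead: 5

Next Thursday: 2077-06-03


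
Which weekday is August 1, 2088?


Target: August 1, 2088
Anchor: Jan 1, 2088. With p = 2088 - 1 = 2087: (p + p//4 - p//100 + p//400) mod 7 = (2087 + 521 - 20 + 5) mod 7 = 2593 mod 7 = 3 -> Thursday (Mon=0 ... Sun=6)
Days before August (Jan-Jul): 213 days
Weekday index = (3 + 213) mod 7 = 6

Sunday


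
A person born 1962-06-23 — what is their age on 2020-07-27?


Birth: 1962-06-23
Reference: 2020-07-27
Year difference: 2020 - 1962 = 58

58 years old


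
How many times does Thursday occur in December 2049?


December 2049 has 31 days
Anchor: Jan 1, 2049. With p = 2049 - 1 = 2048: (p + p//4 - p//100 + p//400) mod 7 = (2048 + 512 - 20 + 5) mod 7 = 2545 mod 7 = 4 -> Friday (Mon=0 ... Sun=6)
Days before December (Jan-Nov): 334; December 1 index = (4 + 334) mod 7 = 2 -> Wednesday
First Thursday is December 2
Thursdays: 2, 9, 16, 23, 30

5 Thursdays


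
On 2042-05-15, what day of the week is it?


Date: May 15, 2042
Anchor: Jan 1, 2042. With p = 2042 - 1 = 2041: (p + p//4 - p//100 + p//400) mod 7 = (2041 + 510 - 20 + 5) mod 7 = 2536 mod 7 = 2 -> Wednesday (Mon=0 ... Sun=6)
Days before May (Jan-Apr): 120; offset = 120 + 15 - 1 = 134
Weekday index = (2 + 134) mod 7 = 3

Day of the week: Thursday


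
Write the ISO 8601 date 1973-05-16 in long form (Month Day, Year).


ISO 1973-05-16 parses as year=1973, month=05, day=16
Month 5 -> May

May 16, 1973


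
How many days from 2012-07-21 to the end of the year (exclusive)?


Day of year: 203 of 366
Remaining = 366 - 203

163 days


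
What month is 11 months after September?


September is month 9
9 + 11 = 20; wrap: 20 - 12 = 8

August


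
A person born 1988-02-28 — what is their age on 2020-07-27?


Birth: 1988-02-28
Reference: 2020-07-27
Year difference: 2020 - 1988 = 32

32 years old


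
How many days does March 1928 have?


March 1928

31 days


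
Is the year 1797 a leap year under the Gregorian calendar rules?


Gregorian leap year rule: divisible by 4, but not by 100, unless also by 400.
1797 is not divisible by 4 -> not a leap year

No


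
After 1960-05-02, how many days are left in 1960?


Day of year: 123 of 366
Remaining = 366 - 123

243 days


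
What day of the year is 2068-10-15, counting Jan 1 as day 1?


Date: October 15, 2068
Days in months 1 through 9: 274
Plus 15 days in October

Day of year: 289


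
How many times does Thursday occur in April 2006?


April 2006 has 30 days
Anchor: Jan 1, 2006. With p = 2006 - 1 = 2005: (p + p//4 - p//100 + p//400) mod 7 = (2005 + 501 - 20 + 5) mod 7 = 2491 mod 7 = 6 -> Sunday (Mon=0 ... Sun=6)
Days before April (Jan-Mar): 90; April 1 index = (6 + 90) mod 7 = 5 -> Saturday
First Thursday is April 6
Thursdays: 6, 13, 20, 27

4 Thursdays


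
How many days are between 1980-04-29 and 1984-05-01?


From 1980-04-29 to 1984-05-01
1980-04-29: days before April = 31 + 29 + 31 = 91 (1980 is a leap year); day of year = 91 + 29 = 120
1984-05-01: days before May = 31 + 29 + 31 + 30 = 121 (1984 is a leap year); day of year = 121 + 1 = 122
Rest of 1980: 366 - 120 = 246
Full years 1981 (365), 1982 (365), 1983 (365): 1095
Total = 246 + 1095 + 122 = 1463

1463 days


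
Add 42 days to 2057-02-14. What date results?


Start: 2057-02-14, add 42 days
February 2057 has 28 days: 28 - 14 = 14 days to February 28 -> 28 left
March 2057: 28 <= 31 -> lands on March 28

Result: 2057-03-28


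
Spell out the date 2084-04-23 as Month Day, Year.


ISO 2084-04-23 parses as year=2084, month=04, day=23
Month 4 -> April

April 23, 2084


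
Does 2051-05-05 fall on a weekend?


Anchor: Jan 1, 2051. With p = 2051 - 1 = 2050: (p + p//4 - p//100 + p//400) mod 7 = (2050 + 512 - 20 + 5) mod 7 = 2547 mod 7 = 6 -> Sunday (Mon=0 ... Sun=6)
Day of year: 125; offset = 124
Weekday index = (6 + 124) mod 7 = 4 -> Friday
Weekend days: Saturday, Sunday

No


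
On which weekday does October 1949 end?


October 1949 has 31 days
Anchor: Jan 1, 1949. With p = 1949 - 1 = 1948: (p + p//4 - p//100 + p//400) mod 7 = (1948 + 487 - 19 + 4) mod 7 = 2420 mod 7 = 5 -> Saturday (Mon=0 ... Sun=6)
Days before October (Jan-Sep): 273; October 1 index = (5 + 273) mod 7 = 5 -> Saturday
Last day offset: 31 - 1 = 30 days
Weekday index = (5 + 30) mod 7 = 0

Monday, October 31


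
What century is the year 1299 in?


Century = (year - 1) // 100 + 1
= (1299 - 1) // 100 + 1
= 1298 // 100 + 1
= 12 + 1

13th century


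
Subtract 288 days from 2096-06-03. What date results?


Start: 2096-06-03, subtract 288 days
Back 3 days from June 3 reaches May 31, 2096 -> 285 left
May 2096 has 31 days -> back to April 30, 2096 -> 254 left
April 2096 has 30 days -> back to March 31, 2096 -> 224 left
March 2096 has 31 days -> back to February 29, 2096 -> 193 left
February 2096 has 29 days -> back to January 31, 2096 -> 164 left
January 2096 has 31 days -> back to December 31, 2095 -> 133 left
December 2095 has 31 days -> back to November 30, 2095 -> 102 left
November 2095 has 30 days -> back to October 31, 2095 -> 72 left
October 2095 has 31 days -> back to September 30, 2095 -> 41 left
September 2095 has 30 days -> back to August 31, 2095 -> 11 left
August 2095: 31 - 11 = 20 -> lands on August 20

Result: 2095-08-20


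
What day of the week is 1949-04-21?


Date: April 21, 1949
Anchor: Jan 1, 1949. With p = 1949 - 1 = 1948: (p + p//4 - p//100 + p//400) mod 7 = (1948 + 487 - 19 + 4) mod 7 = 2420 mod 7 = 5 -> Saturday (Mon=0 ... Sun=6)
Days before April (Jan-Mar): 90; offset = 90 + 21 - 1 = 110
Weekday index = (5 + 110) mod 7 = 3

Day of the week: Thursday


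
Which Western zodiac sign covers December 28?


Date: December 28
Conventional tropical zodiac dates: Capricorn from December 22 onward; Aquarius starts January 20
December 28 falls within the Capricorn range

Capricorn


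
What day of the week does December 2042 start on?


Target: December 1, 2042
Anchor: Jan 1, 2042. With p = 2042 - 1 = 2041: (p + p//4 - p//100 + p//400) mod 7 = (2041 + 510 - 20 + 5) mod 7 = 2536 mod 7 = 2 -> Wednesday (Mon=0 ... Sun=6)
Days before December (Jan-Nov): 334 days
Weekday index = (2 + 334) mod 7 = 0

Monday


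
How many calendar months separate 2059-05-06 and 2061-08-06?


From May 2059 to August 2061
2 years * 12 = 24 months, plus 3 months = 27

27 months


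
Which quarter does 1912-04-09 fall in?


Month: April (month 4)
Q1: Jan-Mar, Q2: Apr-Jun, Q3: Jul-Sep, Q4: Oct-Dec

Q2


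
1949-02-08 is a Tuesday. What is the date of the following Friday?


Current: Tuesday
Target: Friday
Days ahead: 3

Next Friday: 1949-02-11


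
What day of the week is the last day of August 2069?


August 2069 has 31 days
Anchor: Jan 1, 2069. With p = 2069 - 1 = 2068: (p + p//4 - p//100 + p//400) mod 7 = (2068 + 517 - 20 + 5) mod 7 = 2570 mod 7 = 1 -> Tuesday (Mon=0 ... Sun=6)
Days before August (Jan-Jul): 212; August 1 index = (1 + 212) mod 7 = 3 -> Thursday
Last day offset: 31 - 1 = 30 days
Weekday index = (3 + 30) mod 7 = 5

Saturday, August 31


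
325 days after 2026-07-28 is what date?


Start: 2026-07-28, add 325 days
July 2026 has 31 days: 31 - 28 = 3 days to July 31 -> 322 left
August 2026 has 31 days -> 291 left
September 2026 has 30 days -> 261 left
October 2026 has 31 days -> 230 left
November 2026 has 30 days -> 200 left
December 2026 has 31 days -> 169 left
January 2027 has 31 days -> 138 left
February 2027 has 28 days -> 110 left
March 2027 has 31 days -> 79 left
April 2027 has 30 days -> 49 left
May 2027 has 31 days -> 18 left
June 2027: 18 <= 30 -> lands on June 18

Result: 2027-06-18


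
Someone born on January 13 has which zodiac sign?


Date: January 13
Conventional tropical zodiac dates: Capricorn from December 22 onward; Aquarius starts January 20
January 13 falls within the Capricorn range

Capricorn


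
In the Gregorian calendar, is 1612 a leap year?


Gregorian leap year rule: divisible by 4, but not by 100, unless also by 400.
1612 is divisible by 4 but not 100 -> leap year

Yes


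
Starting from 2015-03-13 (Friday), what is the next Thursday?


Current: Friday
Target: Thursday
Days ahead: 6

Next Thursday: 2015-03-19


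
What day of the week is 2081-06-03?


Date: June 3, 2081
Anchor: Jan 1, 2081. With p = 2081 - 1 = 2080: (p + p//4 - p//100 + p//400) mod 7 = (2080 + 520 - 20 + 5) mod 7 = 2585 mod 7 = 2 -> Wednesday (Mon=0 ... Sun=6)
Days before June (Jan-May): 151; offset = 151 + 3 - 1 = 153
Weekday index = (2 + 153) mod 7 = 1

Day of the week: Tuesday


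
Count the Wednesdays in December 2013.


December 2013 has 31 days
Anchor: Jan 1, 2013. With p = 2013 - 1 = 2012: (p + p//4 - p//100 + p//400) mod 7 = (2012 + 503 - 20 + 5) mod 7 = 2500 mod 7 = 1 -> Tuesday (Mon=0 ... Sun=6)
Days before December (Jan-Nov): 334; December 1 index = (1 + 334) mod 7 = 6 -> Sunday
First Wednesday is December 4
Wednesdays: 4, 11, 18, 25

4 Wednesdays


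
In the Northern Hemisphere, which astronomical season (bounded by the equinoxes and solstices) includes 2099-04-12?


Date: April 12
Astronomical Spring (approx.; exact equinox/solstice day varies by year): March 20 to June 20
April 12 falls within the Spring window

Spring


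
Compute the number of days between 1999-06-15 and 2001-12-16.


From 1999-06-15 to 2001-12-16
1999-06-15: days before June = 31 + 28 + 31 + 30 + 31 = 151 (1999 is not a leap year); day of year = 151 + 15 = 166
2001-12-16: days before December = 31 + 28 + 31 + 30 + 31 + 30 + 31 + 31 + 30 + 31 + 30 = 334 (2001 is not a leap year); day of year = 334 + 16 = 350
Rest of 1999: 365 - 166 = 199
Full years 2000 (366): 366
Total = 199 + 366 + 350 = 915

915 days


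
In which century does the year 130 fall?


Century = (year - 1) // 100 + 1
= (130 - 1) // 100 + 1
= 129 // 100 + 1
= 1 + 1

2nd century


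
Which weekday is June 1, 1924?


Target: June 1, 1924
Anchor: Jan 1, 1924. With p = 1924 - 1 = 1923: (p + p//4 - p//100 + p//400) mod 7 = (1923 + 480 - 19 + 4) mod 7 = 2388 mod 7 = 1 -> Tuesday (Mon=0 ... Sun=6)
Days before June (Jan-May): 152 days
Weekday index = (1 + 152) mod 7 = 6

Sunday


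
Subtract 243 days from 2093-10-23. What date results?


Start: 2093-10-23, subtract 243 days
Back 23 days from October 23 reaches September 30, 2093 -> 220 left
September 2093 has 30 days -> back to August 31, 2093 -> 190 left
August 2093 has 31 days -> back to July 31, 2093 -> 159 left
July 2093 has 31 days -> back to June 30, 2093 -> 128 left
June 2093 has 30 days -> back to May 31, 2093 -> 98 left
May 2093 has 31 days -> back to April 30, 2093 -> 67 left
April 2093 has 30 days -> back to March 31, 2093 -> 37 left
March 2093 has 31 days -> back to February 28, 2093 -> 6 left
February 2093: 28 - 6 = 22 -> lands on February 22

Result: 2093-02-22


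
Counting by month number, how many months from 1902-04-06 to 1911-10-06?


From April 1902 to October 1911
9 years * 12 = 108 months, plus 6 months = 114

114 months


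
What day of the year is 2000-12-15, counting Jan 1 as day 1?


Date: December 15, 2000
Days in months 1 through 11: 335
Plus 15 days in December

Day of year: 350


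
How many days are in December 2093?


December 2093

31 days


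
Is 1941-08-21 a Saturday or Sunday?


Anchor: Jan 1, 1941. With p = 1941 - 1 = 1940: (p + p//4 - p//100 + p//400) mod 7 = (1940 + 485 - 19 + 4) mod 7 = 2410 mod 7 = 2 -> Wednesday (Mon=0 ... Sun=6)
Day of year: 233; offset = 232
Weekday index = (2 + 232) mod 7 = 3 -> Thursday
Weekend days: Saturday, Sunday

No


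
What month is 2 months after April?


April is month 4
4 + 2 = 6

June


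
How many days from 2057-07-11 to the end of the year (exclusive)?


Day of year: 192 of 365
Remaining = 365 - 192

173 days


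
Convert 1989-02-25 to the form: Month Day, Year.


ISO 1989-02-25 parses as year=1989, month=02, day=25
Month 2 -> February

February 25, 1989


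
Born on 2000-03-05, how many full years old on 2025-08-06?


Birth: 2000-03-05
Reference: 2025-08-06
Year difference: 2025 - 2000 = 25

25 years old


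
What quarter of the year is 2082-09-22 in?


Month: September (month 9)
Q1: Jan-Mar, Q2: Apr-Jun, Q3: Jul-Sep, Q4: Oct-Dec

Q3


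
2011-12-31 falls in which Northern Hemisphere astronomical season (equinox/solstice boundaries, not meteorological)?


Date: December 31
Astronomical Winter (approx.; exact equinox/solstice day varies by year): December 21 to March 19
December 31 falls within the Winter window

Winter


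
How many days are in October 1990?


October 1990

31 days


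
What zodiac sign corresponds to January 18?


Date: January 18
Conventional tropical zodiac dates: Capricorn from December 22 onward; Aquarius starts January 20
January 18 falls within the Capricorn range

Capricorn


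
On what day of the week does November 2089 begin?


Target: November 1, 2089
Anchor: Jan 1, 2089. With p = 2089 - 1 = 2088: (p + p//4 - p//100 + p//400) mod 7 = (2088 + 522 - 20 + 5) mod 7 = 2595 mod 7 = 5 -> Saturday (Mon=0 ... Sun=6)
Days before November (Jan-Oct): 304 days
Weekday index = (5 + 304) mod 7 = 1

Tuesday


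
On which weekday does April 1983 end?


April 1983 has 30 days
Anchor: Jan 1, 1983. With p = 1983 - 1 = 1982: (p + p//4 - p//100 + p//400) mod 7 = (1982 + 495 - 19 + 4) mod 7 = 2462 mod 7 = 5 -> Saturday (Mon=0 ... Sun=6)
Days before April (Jan-Mar): 90; April 1 index = (5 + 90) mod 7 = 4 -> Friday
Last day offset: 30 - 1 = 29 days
Weekday index = (4 + 29) mod 7 = 5

Saturday, April 30


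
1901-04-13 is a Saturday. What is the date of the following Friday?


Current: Saturday
Target: Friday
Days ahead: 6

Next Friday: 1901-04-19


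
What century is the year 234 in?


Century = (year - 1) // 100 + 1
= (234 - 1) // 100 + 1
= 233 // 100 + 1
= 2 + 1

3rd century


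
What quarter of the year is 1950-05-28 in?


Month: May (month 5)
Q1: Jan-Mar, Q2: Apr-Jun, Q3: Jul-Sep, Q4: Oct-Dec

Q2


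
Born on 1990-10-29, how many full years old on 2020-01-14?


Birth: 1990-10-29
Reference: 2020-01-14
Year difference: 2020 - 1990 = 30
Birthday not yet reached in 2020, subtract 1

29 years old


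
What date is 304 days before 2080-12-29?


Start: 2080-12-29, subtract 304 days
Back 29 days from December 29 reaches November 30, 2080 -> 275 left
November 2080 has 30 days -> back to October 31, 2080 -> 245 left
October 2080 has 31 days -> back to September 30, 2080 -> 214 left
September 2080 has 30 days -> back to August 31, 2080 -> 184 left
August 2080 has 31 days -> back to July 31, 2080 -> 153 left
July 2080 has 31 days -> back to June 30, 2080 -> 122 left
June 2080 has 30 days -> back to May 31, 2080 -> 92 left
May 2080 has 31 days -> back to April 30, 2080 -> 61 left
April 2080 has 30 days -> back to March 31, 2080 -> 31 left
March 2080 has 31 days -> back to February 29, 2080 -> 0 left
February 2080: 29 - 0 = 29 -> lands on February 29

Result: 2080-02-29


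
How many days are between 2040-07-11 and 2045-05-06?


From 2040-07-11 to 2045-05-06
2040-07-11: days before July = 31 + 29 + 31 + 30 + 31 + 30 = 182 (2040 is a leap year); day of year = 182 + 11 = 193
2045-05-06: days before May = 31 + 28 + 31 + 30 = 120 (2045 is not a leap year); day of year = 120 + 6 = 126
Rest of 2040: 366 - 193 = 173
Full years 2041 (365), 2042 (365), 2043 (365), 2044 (366): 1461
Total = 173 + 1461 + 126 = 1760

1760 days


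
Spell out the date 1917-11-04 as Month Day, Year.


ISO 1917-11-04 parses as year=1917, month=11, day=04
Month 11 -> November

November 4, 1917


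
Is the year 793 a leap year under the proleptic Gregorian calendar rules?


Gregorian leap year rule: divisible by 4, but not by 100, unless also by 400.
793 is not divisible by 4 -> not a leap year

No


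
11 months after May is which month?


May is month 5
5 + 11 = 16; wrap: 16 - 12 = 4

April


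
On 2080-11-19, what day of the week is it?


Date: November 19, 2080
Anchor: Jan 1, 2080. With p = 2080 - 1 = 2079: (p + p//4 - p//100 + p//400) mod 7 = (2079 + 519 - 20 + 5) mod 7 = 2583 mod 7 = 0 -> Monday (Mon=0 ... Sun=6)
Days before November (Jan-Oct): 305; offset = 305 + 19 - 1 = 323
Weekday index = (0 + 323) mod 7 = 1

Day of the week: Tuesday


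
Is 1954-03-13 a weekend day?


Anchor: Jan 1, 1954. With p = 1954 - 1 = 1953: (p + p//4 - p//100 + p//400) mod 7 = (1953 + 488 - 19 + 4) mod 7 = 2426 mod 7 = 4 -> Friday (Mon=0 ... Sun=6)
Day of year: 72; offset = 71
Weekday index = (4 + 71) mod 7 = 5 -> Saturday
Weekend days: Saturday, Sunday

Yes


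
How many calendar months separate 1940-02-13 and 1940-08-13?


From February 1940 to August 1940
0 years * 12 = 0 months, plus 6 months = 6

6 months


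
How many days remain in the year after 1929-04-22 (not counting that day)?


Day of year: 112 of 365
Remaining = 365 - 112

253 days


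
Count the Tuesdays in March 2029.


March 2029 has 31 days
Anchor: Jan 1, 2029. With p = 2029 - 1 = 2028: (p + p//4 - p//100 + p//400) mod 7 = (2028 + 507 - 20 + 5) mod 7 = 2520 mod 7 = 0 -> Monday (Mon=0 ... Sun=6)
Days before March (Jan-Feb): 59; March 1 index = (0 + 59) mod 7 = 3 -> Thursday
First Tuesday is March 6
Tuesdays: 6, 13, 20, 27

4 Tuesdays


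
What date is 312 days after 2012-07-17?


Start: 2012-07-17, add 312 days
July 2012 has 31 days: 31 - 17 = 14 days to July 31 -> 298 left
August 2012 has 31 days -> 267 left
September 2012 has 30 days -> 237 left
October 2012 has 31 days -> 206 left
November 2012 has 30 days -> 176 left
December 2012 has 31 days -> 145 left
January 2013 has 31 days -> 114 left
February 2013 has 28 days -> 86 left
March 2013 has 31 days -> 55 left
April 2013 has 30 days -> 25 left
May 2013: 25 <= 31 -> lands on May 25

Result: 2013-05-25


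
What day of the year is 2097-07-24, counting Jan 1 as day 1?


Date: July 24, 2097
Days in months 1 through 6: 181
Plus 24 days in July

Day of year: 205


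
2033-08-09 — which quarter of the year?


Month: August (month 8)
Q1: Jan-Mar, Q2: Apr-Jun, Q3: Jul-Sep, Q4: Oct-Dec

Q3


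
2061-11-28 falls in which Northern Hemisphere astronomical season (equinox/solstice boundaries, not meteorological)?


Date: November 28
Astronomical Autumn (approx.; exact equinox/solstice day varies by year): September 22 to December 20
November 28 falls within the Autumn window

Autumn


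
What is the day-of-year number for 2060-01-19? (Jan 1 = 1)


Date: January 19, 2060
No months before January
Plus 19 days in January

Day of year: 19


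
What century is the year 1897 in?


Century = (year - 1) // 100 + 1
= (1897 - 1) // 100 + 1
= 1896 // 100 + 1
= 18 + 1

19th century


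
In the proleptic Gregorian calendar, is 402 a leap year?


Gregorian leap year rule: divisible by 4, but not by 100, unless also by 400.
402 is not divisible by 4 -> not a leap year

No


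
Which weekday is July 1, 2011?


Target: July 1, 2011
Anchor: Jan 1, 2011. With p = 2011 - 1 = 2010: (p + p//4 - p//100 + p//400) mod 7 = (2010 + 502 - 20 + 5) mod 7 = 2497 mod 7 = 5 -> Saturday (Mon=0 ... Sun=6)
Days before July (Jan-Jun): 181 days
Weekday index = (5 + 181) mod 7 = 4

Friday


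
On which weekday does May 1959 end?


May 1959 has 31 days
Anchor: Jan 1, 1959. With p = 1959 - 1 = 1958: (p + p//4 - p//100 + p//400) mod 7 = (1958 + 489 - 19 + 4) mod 7 = 2432 mod 7 = 3 -> Thursday (Mon=0 ... Sun=6)
Days before May (Jan-Apr): 120; May 1 index = (3 + 120) mod 7 = 4 -> Friday
Last day offset: 31 - 1 = 30 days
Weekday index = (4 + 30) mod 7 = 6

Sunday, May 31


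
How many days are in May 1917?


May 1917

31 days


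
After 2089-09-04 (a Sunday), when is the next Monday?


Current: Sunday
Target: Monday
Days ahead: 1

Next Monday: 2089-09-05


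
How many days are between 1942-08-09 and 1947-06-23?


From 1942-08-09 to 1947-06-23
1942-08-09: days before August = 31 + 28 + 31 + 30 + 31 + 30 + 31 = 212 (1942 is not a leap year); day of year = 212 + 9 = 221
1947-06-23: days before June = 31 + 28 + 31 + 30 + 31 = 151 (1947 is not a leap year); day of year = 151 + 23 = 174
Rest of 1942: 365 - 221 = 144
Full years 1943 (365), 1944 (366), 1945 (365), 1946 (365): 1461
Total = 144 + 1461 + 174 = 1779

1779 days


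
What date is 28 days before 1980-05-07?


Start: 1980-05-07, subtract 28 days
Back 7 days from May 7 reaches April 30, 1980 -> 21 left
April 1980: 30 - 21 = 9 -> lands on April 9

Result: 1980-04-09


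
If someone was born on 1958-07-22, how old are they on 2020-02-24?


Birth: 1958-07-22
Reference: 2020-02-24
Year difference: 2020 - 1958 = 62
Birthday not yet reached in 2020, subtract 1

61 years old


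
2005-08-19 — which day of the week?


Date: August 19, 2005
Anchor: Jan 1, 2005. With p = 2005 - 1 = 2004: (p + p//4 - p//100 + p//400) mod 7 = (2004 + 501 - 20 + 5) mod 7 = 2490 mod 7 = 5 -> Saturday (Mon=0 ... Sun=6)
Days before August (Jan-Jul): 212; offset = 212 + 19 - 1 = 230
Weekday index = (5 + 230) mod 7 = 4

Day of the week: Friday


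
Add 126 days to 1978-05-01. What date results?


Start: 1978-05-01, add 126 days
May 1978 has 31 days: 31 - 1 = 30 days to May 31 -> 96 left
June 1978 has 30 days -> 66 left
July 1978 has 31 days -> 35 left
August 1978 has 31 days -> 4 left
September 1978: 4 <= 30 -> lands on September 4

Result: 1978-09-04


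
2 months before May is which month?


May is month 5
5 - 2 = 3

March


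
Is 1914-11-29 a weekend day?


Anchor: Jan 1, 1914. With p = 1914 - 1 = 1913: (p + p//4 - p//100 + p//400) mod 7 = (1913 + 478 - 19 + 4) mod 7 = 2376 mod 7 = 3 -> Thursday (Mon=0 ... Sun=6)
Day of year: 333; offset = 332
Weekday index = (3 + 332) mod 7 = 6 -> Sunday
Weekend days: Saturday, Sunday

Yes


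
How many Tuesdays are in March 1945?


March 1945 has 31 days
Anchor: Jan 1, 1945. With p = 1945 - 1 = 1944: (p + p//4 - p//100 + p//400) mod 7 = (1944 + 486 - 19 + 4) mod 7 = 2415 mod 7 = 0 -> Monday (Mon=0 ... Sun=6)
Days before March (Jan-Feb): 59; March 1 index = (0 + 59) mod 7 = 3 -> Thursday
First Tuesday is March 6
Tuesdays: 6, 13, 20, 27

4 Tuesdays


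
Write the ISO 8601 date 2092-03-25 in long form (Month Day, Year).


ISO 2092-03-25 parses as year=2092, month=03, day=25
Month 3 -> March

March 25, 2092


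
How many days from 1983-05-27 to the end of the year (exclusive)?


Day of year: 147 of 365
Remaining = 365 - 147

218 days


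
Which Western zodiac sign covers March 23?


Date: March 23
Conventional tropical zodiac dates: Aries from March 21 onward; Taurus starts April 20
March 23 falls within the Aries range

Aries


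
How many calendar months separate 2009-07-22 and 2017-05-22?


From July 2009 to May 2017
8 years * 12 = 96 months, minus 2 months = 94

94 months


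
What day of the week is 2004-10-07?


Date: October 7, 2004
Anchor: Jan 1, 2004. With p = 2004 - 1 = 2003: (p + p//4 - p//100 + p//400) mod 7 = (2003 + 500 - 20 + 5) mod 7 = 2488 mod 7 = 3 -> Thursday (Mon=0 ... Sun=6)
Days before October (Jan-Sep): 274; offset = 274 + 7 - 1 = 280
Weekday index = (3 + 280) mod 7 = 3

Day of the week: Thursday


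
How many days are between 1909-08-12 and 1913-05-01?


From 1909-08-12 to 1913-05-01
1909-08-12: days before August = 31 + 28 + 31 + 30 + 31 + 30 + 31 = 212 (1909 is not a leap year); day of year = 212 + 12 = 224
1913-05-01: days before May = 31 + 28 + 31 + 30 = 120 (1913 is not a leap year); day of year = 120 + 1 = 121
Rest of 1909: 365 - 224 = 141
Full years 1910 (365), 1911 (365), 1912 (366): 1096
Total = 141 + 1096 + 121 = 1358

1358 days


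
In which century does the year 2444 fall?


Century = (year - 1) // 100 + 1
= (2444 - 1) // 100 + 1
= 2443 // 100 + 1
= 24 + 1

25th century


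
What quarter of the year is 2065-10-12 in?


Month: October (month 10)
Q1: Jan-Mar, Q2: Apr-Jun, Q3: Jul-Sep, Q4: Oct-Dec

Q4


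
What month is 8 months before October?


October is month 10
10 - 8 = 2

February


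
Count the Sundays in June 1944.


June 1944 has 30 days
Anchor: Jan 1, 1944. With p = 1944 - 1 = 1943: (p + p//4 - p//100 + p//400) mod 7 = (1943 + 485 - 19 + 4) mod 7 = 2413 mod 7 = 5 -> Saturday (Mon=0 ... Sun=6)
Days before June (Jan-May): 152; June 1 index = (5 + 152) mod 7 = 3 -> Thursday
First Sunday is June 4
Sundays: 4, 11, 18, 25

4 Sundays


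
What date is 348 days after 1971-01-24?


Start: 1971-01-24, add 348 days
January 1971 has 31 days: 31 - 24 = 7 days to January 31 -> 341 left
February 1971 has 28 days -> 313 left
March 1971 has 31 days -> 282 left
April 1971 has 30 days -> 252 left
May 1971 has 31 days -> 221 left
June 1971 has 30 days -> 191 left
July 1971 has 31 days -> 160 left
August 1971 has 31 days -> 129 left
September 1971 has 30 days -> 99 left
October 1971 has 31 days -> 68 left
November 1971 has 30 days -> 38 left
December 1971 has 31 days -> 7 left
January 1972: 7 <= 31 -> lands on January 7

Result: 1972-01-07


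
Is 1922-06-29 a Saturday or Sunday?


Anchor: Jan 1, 1922. With p = 1922 - 1 = 1921: (p + p//4 - p//100 + p//400) mod 7 = (1921 + 480 - 19 + 4) mod 7 = 2386 mod 7 = 6 -> Sunday (Mon=0 ... Sun=6)
Day of year: 180; offset = 179
Weekday index = (6 + 179) mod 7 = 3 -> Thursday
Weekend days: Saturday, Sunday

No


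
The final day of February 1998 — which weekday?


February 1998 has 28 days
Anchor: Jan 1, 1998. With p = 1998 - 1 = 1997: (p + p//4 - p//100 + p//400) mod 7 = (1997 + 499 - 19 + 4) mod 7 = 2481 mod 7 = 3 -> Thursday (Mon=0 ... Sun=6)
Days before February (Jan): 31; February 1 index = (3 + 31) mod 7 = 6 -> Sunday
Last day offset: 28 - 1 = 27 days
Weekday index = (6 + 27) mod 7 = 5

Saturday, February 28


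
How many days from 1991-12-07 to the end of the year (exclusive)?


Day of year: 341 of 365
Remaining = 365 - 341

24 days


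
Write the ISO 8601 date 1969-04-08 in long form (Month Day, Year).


ISO 1969-04-08 parses as year=1969, month=04, day=08
Month 4 -> April

April 8, 1969


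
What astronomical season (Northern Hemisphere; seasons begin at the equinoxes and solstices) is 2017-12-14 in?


Date: December 14
Astronomical Autumn (approx.; exact equinox/solstice day varies by year): September 22 to December 20
December 14 falls within the Autumn window

Autumn


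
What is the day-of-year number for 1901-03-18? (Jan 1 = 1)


Date: March 18, 1901
Days in months 1 through 2: 59
Plus 18 days in March

Day of year: 77


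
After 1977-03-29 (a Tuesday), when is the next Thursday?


Current: Tuesday
Target: Thursday
Days ahead: 2

Next Thursday: 1977-03-31


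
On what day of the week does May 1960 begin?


Target: May 1, 1960
Anchor: Jan 1, 1960. With p = 1960 - 1 = 1959: (p + p//4 - p//100 + p//400) mod 7 = (1959 + 489 - 19 + 4) mod 7 = 2433 mod 7 = 4 -> Friday (Mon=0 ... Sun=6)
Days before May (Jan-Apr): 121 days
Weekday index = (4 + 121) mod 7 = 6

Sunday


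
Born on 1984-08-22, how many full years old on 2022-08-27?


Birth: 1984-08-22
Reference: 2022-08-27
Year difference: 2022 - 1984 = 38

38 years old


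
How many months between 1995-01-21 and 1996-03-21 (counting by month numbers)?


From January 1995 to March 1996
1 year * 12 = 12 months, plus 2 months = 14

14 months


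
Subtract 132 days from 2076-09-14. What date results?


Start: 2076-09-14, subtract 132 days
Back 14 days from September 14 reaches August 31, 2076 -> 118 left
August 2076 has 31 days -> back to July 31, 2076 -> 87 left
July 2076 has 31 days -> back to June 30, 2076 -> 56 left
June 2076 has 30 days -> back to May 31, 2076 -> 26 left
May 2076: 31 - 26 = 5 -> lands on May 5

Result: 2076-05-05


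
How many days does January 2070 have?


January 2070

31 days


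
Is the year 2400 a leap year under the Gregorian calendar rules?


Gregorian leap year rule: divisible by 4, but not by 100, unless also by 400.
2400 is divisible by 400 -> leap year

Yes


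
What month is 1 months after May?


May is month 5
5 + 1 = 6

June


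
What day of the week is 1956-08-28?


Date: August 28, 1956
Anchor: Jan 1, 1956. With p = 1956 - 1 = 1955: (p + p//4 - p//100 + p//400) mod 7 = (1955 + 488 - 19 + 4) mod 7 = 2428 mod 7 = 6 -> Sunday (Mon=0 ... Sun=6)
Days before August (Jan-Jul): 213; offset = 213 + 28 - 1 = 240
Weekday index = (6 + 240) mod 7 = 1

Day of the week: Tuesday


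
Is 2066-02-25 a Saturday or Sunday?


Anchor: Jan 1, 2066. With p = 2066 - 1 = 2065: (p + p//4 - p//100 + p//400) mod 7 = (2065 + 516 - 20 + 5) mod 7 = 2566 mod 7 = 4 -> Friday (Mon=0 ... Sun=6)
Day of year: 56; offset = 55
Weekday index = (4 + 55) mod 7 = 3 -> Thursday
Weekend days: Saturday, Sunday

No


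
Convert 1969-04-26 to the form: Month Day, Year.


ISO 1969-04-26 parses as year=1969, month=04, day=26
Month 4 -> April

April 26, 1969


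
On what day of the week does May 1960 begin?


Target: May 1, 1960
Anchor: Jan 1, 1960. With p = 1960 - 1 = 1959: (p + p//4 - p//100 + p//400) mod 7 = (1959 + 489 - 19 + 4) mod 7 = 2433 mod 7 = 4 -> Friday (Mon=0 ... Sun=6)
Days before May (Jan-Apr): 121 days
Weekday index = (4 + 121) mod 7 = 6

Sunday


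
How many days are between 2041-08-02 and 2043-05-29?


From 2041-08-02 to 2043-05-29
2041-08-02: days before August = 31 + 28 + 31 + 30 + 31 + 30 + 31 = 212 (2041 is not a leap year); day of year = 212 + 2 = 214
2043-05-29: days before May = 31 + 28 + 31 + 30 = 120 (2043 is not a leap year); day of year = 120 + 29 = 149
Rest of 2041: 365 - 214 = 151
Full years 2042 (365): 365
Total = 151 + 365 + 149 = 665

665 days


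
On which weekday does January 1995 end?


January 1995 has 31 days
Anchor: Jan 1, 1995. With p = 1995 - 1 = 1994: (p + p//4 - p//100 + p//400) mod 7 = (1994 + 498 - 19 + 4) mod 7 = 2477 mod 7 = 6 -> Sunday (Mon=0 ... Sun=6)
January 1 is the anchor itself -> Sunday
Last day offset: 31 - 1 = 30 days
Weekday index = (6 + 30) mod 7 = 1

Tuesday, January 31


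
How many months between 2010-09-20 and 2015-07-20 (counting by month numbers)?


From September 2010 to July 2015
5 years * 12 = 60 months, minus 2 months = 58

58 months


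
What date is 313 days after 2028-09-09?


Start: 2028-09-09, add 313 days
September 2028 has 30 days: 30 - 9 = 21 days to September 30 -> 292 left
October 2028 has 31 days -> 261 left
November 2028 has 30 days -> 231 left
December 2028 has 31 days -> 200 left
January 2029 has 31 days -> 169 left
February 2029 has 28 days -> 141 left
March 2029 has 31 days -> 110 left
April 2029 has 30 days -> 80 left
May 2029 has 31 days -> 49 left
June 2029 has 30 days -> 19 left
July 2029: 19 <= 31 -> lands on July 19

Result: 2029-07-19


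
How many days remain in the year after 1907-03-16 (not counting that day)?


Day of year: 75 of 365
Remaining = 365 - 75

290 days


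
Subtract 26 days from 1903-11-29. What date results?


Start: 1903-11-29, subtract 26 days
29 - 26 = 3 stays within November 1903

Result: 1903-11-03


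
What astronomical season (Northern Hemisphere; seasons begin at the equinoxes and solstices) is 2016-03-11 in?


Date: March 11
Astronomical Winter (approx.; exact equinox/solstice day varies by year): December 21 to March 19
March 11 falls within the Winter window

Winter


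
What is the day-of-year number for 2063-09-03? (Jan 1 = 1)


Date: September 3, 2063
Days in months 1 through 8: 243
Plus 3 days in September

Day of year: 246


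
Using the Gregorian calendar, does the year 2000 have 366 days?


Gregorian leap year rule: divisible by 4, but not by 100, unless also by 400.
2000 is divisible by 400 -> leap year

Yes


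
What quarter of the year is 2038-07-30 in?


Month: July (month 7)
Q1: Jan-Mar, Q2: Apr-Jun, Q3: Jul-Sep, Q4: Oct-Dec

Q3


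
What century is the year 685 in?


Century = (year - 1) // 100 + 1
= (685 - 1) // 100 + 1
= 684 // 100 + 1
= 6 + 1

7th century


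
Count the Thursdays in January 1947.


January 1947 has 31 days
Anchor: Jan 1, 1947. With p = 1947 - 1 = 1946: (p + p//4 - p//100 + p//400) mod 7 = (1946 + 486 - 19 + 4) mod 7 = 2417 mod 7 = 2 -> Wednesday (Mon=0 ... Sun=6)
January 1 is the anchor itself -> Wednesday
First Thursday is January 2
Thursdays: 2, 9, 16, 23, 30

5 Thursdays


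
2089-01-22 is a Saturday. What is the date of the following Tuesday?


Current: Saturday
Target: Tuesday
Days ahead: 3

Next Tuesday: 2089-01-25


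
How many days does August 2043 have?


August 2043

31 days


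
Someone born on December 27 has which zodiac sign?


Date: December 27
Conventional tropical zodiac dates: Capricorn from December 22 onward; Aquarius starts January 20
December 27 falls within the Capricorn range

Capricorn


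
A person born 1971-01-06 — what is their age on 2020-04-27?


Birth: 1971-01-06
Reference: 2020-04-27
Year difference: 2020 - 1971 = 49

49 years old


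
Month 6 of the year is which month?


Month 6 of 12

June


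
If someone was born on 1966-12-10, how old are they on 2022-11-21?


Birth: 1966-12-10
Reference: 2022-11-21
Year difference: 2022 - 1966 = 56
Birthday not yet reached in 2022, subtract 1

55 years old


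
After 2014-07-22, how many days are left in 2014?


Day of year: 203 of 365
Remaining = 365 - 203

162 days


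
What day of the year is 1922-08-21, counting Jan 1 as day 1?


Date: August 21, 1922
Days in months 1 through 7: 212
Plus 21 days in August

Day of year: 233


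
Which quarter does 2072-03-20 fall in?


Month: March (month 3)
Q1: Jan-Mar, Q2: Apr-Jun, Q3: Jul-Sep, Q4: Oct-Dec

Q1


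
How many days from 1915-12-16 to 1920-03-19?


From 1915-12-16 to 1920-03-19
1915-12-16: days before December = 31 + 28 + 31 + 30 + 31 + 30 + 31 + 31 + 30 + 31 + 30 = 334 (1915 is not a leap year); day of year = 334 + 16 = 350
1920-03-19: days before March = 31 + 29 = 60 (1920 is a leap year); day of year = 60 + 19 = 79
Rest of 1915: 365 - 350 = 15
Full years 1916 (366), 1917 (365), 1918 (365), 1919 (365): 1461
Total = 15 + 1461 + 79 = 1555

1555 days


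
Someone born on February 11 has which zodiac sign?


Date: February 11
Conventional tropical zodiac dates: Aquarius from January 20 onward; Pisces starts February 19
February 11 falls within the Aquarius range

Aquarius


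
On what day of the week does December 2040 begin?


Target: December 1, 2040
Anchor: Jan 1, 2040. With p = 2040 - 1 = 2039: (p + p//4 - p//100 + p//400) mod 7 = (2039 + 509 - 20 + 5) mod 7 = 2533 mod 7 = 6 -> Sunday (Mon=0 ... Sun=6)
Days before December (Jan-Nov): 335 days
Weekday index = (6 + 335) mod 7 = 5

Saturday


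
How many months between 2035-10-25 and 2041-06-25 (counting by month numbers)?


From October 2035 to June 2041
6 years * 12 = 72 months, minus 4 months = 68

68 months


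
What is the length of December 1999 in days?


December 1999

31 days


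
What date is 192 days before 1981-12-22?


Start: 1981-12-22, subtract 192 days
Back 22 days from December 22 reaches November 30, 1981 -> 170 left
November 1981 has 30 days -> back to October 31, 1981 -> 140 left
October 1981 has 31 days -> back to September 30, 1981 -> 109 left
September 1981 has 30 days -> back to August 31, 1981 -> 79 left
August 1981 has 31 days -> back to July 31, 1981 -> 48 left
July 1981 has 31 days -> back to June 30, 1981 -> 17 left
June 1981: 30 - 17 = 13 -> lands on June 13

Result: 1981-06-13


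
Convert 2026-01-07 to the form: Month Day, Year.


ISO 2026-01-07 parses as year=2026, month=01, day=07
Month 1 -> January

January 7, 2026


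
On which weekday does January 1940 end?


January 1940 has 31 days
Anchor: Jan 1, 1940. With p = 1940 - 1 = 1939: (p + p//4 - p//100 + p//400) mod 7 = (1939 + 484 - 19 + 4) mod 7 = 2408 mod 7 = 0 -> Monday (Mon=0 ... Sun=6)
January 1 is the anchor itself -> Monday
Last day offset: 31 - 1 = 30 days
Weekday index = (0 + 30) mod 7 = 2

Wednesday, January 31


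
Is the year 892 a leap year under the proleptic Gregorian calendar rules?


Gregorian leap year rule: divisible by 4, but not by 100, unless also by 400.
892 is divisible by 4 but not 100 -> leap year

Yes


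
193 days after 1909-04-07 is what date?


Start: 1909-04-07, add 193 days
April 1909 has 30 days: 30 - 7 = 23 days to April 30 -> 170 left
May 1909 has 31 days -> 139 left
June 1909 has 30 days -> 109 left
July 1909 has 31 days -> 78 left
August 1909 has 31 days -> 47 left
September 1909 has 30 days -> 17 left
October 1909: 17 <= 31 -> lands on October 17

Result: 1909-10-17


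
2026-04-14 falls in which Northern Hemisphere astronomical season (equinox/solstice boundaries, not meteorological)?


Date: April 14
Astronomical Spring (approx.; exact equinox/solstice day varies by year): March 20 to June 20
April 14 falls within the Spring window

Spring


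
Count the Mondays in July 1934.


July 1934 has 31 days
Anchor: Jan 1, 1934. With p = 1934 - 1 = 1933: (p + p//4 - p//100 + p//400) mod 7 = (1933 + 483 - 19 + 4) mod 7 = 2401 mod 7 = 0 -> Monday (Mon=0 ... Sun=6)
Days before July (Jan-Jun): 181; July 1 index = (0 + 181) mod 7 = 6 -> Sunday
First Monday is July 2
Mondays: 2, 9, 16, 23, 30

5 Mondays


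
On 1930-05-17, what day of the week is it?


Date: May 17, 1930
Anchor: Jan 1, 1930. With p = 1930 - 1 = 1929: (p + p//4 - p//100 + p//400) mod 7 = (1929 + 482 - 19 + 4) mod 7 = 2396 mod 7 = 2 -> Wednesday (Mon=0 ... Sun=6)
Days before May (Jan-Apr): 120; offset = 120 + 17 - 1 = 136
Weekday index = (2 + 136) mod 7 = 5

Day of the week: Saturday
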